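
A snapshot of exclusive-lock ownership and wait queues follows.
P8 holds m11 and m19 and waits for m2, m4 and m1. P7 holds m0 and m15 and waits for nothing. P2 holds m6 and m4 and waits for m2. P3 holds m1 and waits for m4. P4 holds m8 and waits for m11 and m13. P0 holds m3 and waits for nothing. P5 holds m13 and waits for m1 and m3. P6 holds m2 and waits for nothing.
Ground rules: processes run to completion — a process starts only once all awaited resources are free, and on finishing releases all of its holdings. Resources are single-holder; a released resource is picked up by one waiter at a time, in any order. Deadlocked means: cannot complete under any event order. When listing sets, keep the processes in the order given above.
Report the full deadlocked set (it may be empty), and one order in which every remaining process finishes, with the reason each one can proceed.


The deadlocked set is empty.
Key observation: no waiting chain loops back on itself — every chain ends at a process that waits on nothing, so everyone eventually runs.
The rest can finish in the order P0, P7, P6, P2, P3, P8, P5, P4.
Check, step by step:
  run P0 (it waits on nothing); releases m3
  run P7 (it waits on nothing); releases m0 and m15
  run P6 (it waits on nothing); releases m2
  P2: everything it awaited (m2) is free; runs, freeing m6 and m4
  P3: everything it awaited (m4) is free; runs, freeing m1
  P8: everything it awaited (m2, m4 and m1) is free; runs, freeing m11 and m19
  P5: everything it awaited (m1 and m3) is free; runs, freeing m13
  P4: everything it awaited (m11 and m13) is free; runs, freeing m8


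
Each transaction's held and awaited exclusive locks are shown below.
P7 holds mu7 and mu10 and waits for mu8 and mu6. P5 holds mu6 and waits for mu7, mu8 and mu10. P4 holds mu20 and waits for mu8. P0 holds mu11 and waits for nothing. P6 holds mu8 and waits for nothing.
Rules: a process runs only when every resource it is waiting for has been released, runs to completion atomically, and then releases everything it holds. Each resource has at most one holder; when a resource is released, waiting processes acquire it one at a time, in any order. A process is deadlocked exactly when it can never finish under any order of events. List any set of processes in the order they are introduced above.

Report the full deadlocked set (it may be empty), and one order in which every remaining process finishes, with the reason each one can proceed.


Deadlocked: P7 and P5.
Key observation: the wait chain closes on itself along P7 -> P5 -> P7; no other process is dragged down with it.
One completion order for the rest: P6, P0, P4.
Check, step by step:
  run P6 (it waits on nothing); releases mu8
  run P0 (it waits on nothing); releases mu11
  P4 waits on mu8 — all released -> runs and releases mu20


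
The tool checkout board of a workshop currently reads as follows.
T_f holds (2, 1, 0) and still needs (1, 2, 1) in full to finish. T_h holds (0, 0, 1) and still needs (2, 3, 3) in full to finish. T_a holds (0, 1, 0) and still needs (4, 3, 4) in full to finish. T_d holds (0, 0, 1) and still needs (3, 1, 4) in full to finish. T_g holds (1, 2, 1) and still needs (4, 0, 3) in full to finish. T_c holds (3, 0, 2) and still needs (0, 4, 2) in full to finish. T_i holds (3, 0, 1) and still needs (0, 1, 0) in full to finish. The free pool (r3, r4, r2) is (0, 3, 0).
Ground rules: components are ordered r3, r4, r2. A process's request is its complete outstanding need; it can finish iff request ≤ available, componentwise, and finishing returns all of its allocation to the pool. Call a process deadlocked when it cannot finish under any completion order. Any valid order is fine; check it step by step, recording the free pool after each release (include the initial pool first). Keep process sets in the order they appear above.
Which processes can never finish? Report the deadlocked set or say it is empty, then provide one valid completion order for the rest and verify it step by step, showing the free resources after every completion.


Deadlocked set: T_h, T_a, T_d, T_g and T_c.
Key observation: the wall is r2: completing T_i, T_f brings the pool only to (5, 4, 1), and all the rest need more.
A valid finishing order for the others: T_i, T_f. Step-by-step check:
  pool = (0, 3, 0)
  T_i: need (0, 1, 0) fits (0, 3, 0); releases (3, 0, 1), pool now (3, 3, 1)
  T_f: need (1, 2, 1) fits (3, 3, 1); releases (2, 1, 0), pool now (5, 4, 1)
The blocked processes can never fit:
  blocked: T_h wants (2, 3, 3), pool (5, 4, 1) — not enough r2
  blocked: T_a wants (4, 3, 4), pool (5, 4, 1) — not enough r2
  blocked: T_d wants (3, 1, 4), pool (5, 4, 1) — not enough r2
  blocked: T_g wants (4, 0, 3), pool (5, 4, 1) — not enough r2
  blocked: T_c wants (0, 4, 2), pool (5, 4, 1) — not enough r2


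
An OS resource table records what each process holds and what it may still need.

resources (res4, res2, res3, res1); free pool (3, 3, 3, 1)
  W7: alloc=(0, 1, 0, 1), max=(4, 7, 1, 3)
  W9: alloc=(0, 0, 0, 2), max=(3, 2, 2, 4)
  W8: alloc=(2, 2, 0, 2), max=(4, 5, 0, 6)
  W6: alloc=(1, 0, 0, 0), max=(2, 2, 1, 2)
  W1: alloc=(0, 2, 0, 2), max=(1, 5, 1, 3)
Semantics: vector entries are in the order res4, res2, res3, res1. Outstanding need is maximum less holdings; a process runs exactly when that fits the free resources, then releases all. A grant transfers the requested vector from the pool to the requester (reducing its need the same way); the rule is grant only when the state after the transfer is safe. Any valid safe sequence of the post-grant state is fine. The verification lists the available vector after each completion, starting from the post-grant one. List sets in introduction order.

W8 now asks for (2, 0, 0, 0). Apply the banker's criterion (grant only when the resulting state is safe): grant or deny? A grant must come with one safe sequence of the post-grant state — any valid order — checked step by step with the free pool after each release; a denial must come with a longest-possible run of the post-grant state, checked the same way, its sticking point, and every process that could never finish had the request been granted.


DENY: after the grant no complete ordering would exist.
Key observation: after W1, W6 the pool peaks at (2, 5, 3, 3), and each blocked process is short somewhere: W7 on res4, res2; W9 on res4; W8 on res1.
On the post-grant state, W1, W6 is a maximal run — nothing extends it. Check, step by step:
  pool = (1, 3, 3, 1)
  W1 needs (1, 3, 1, 1) <= (1, 3, 3, 1) -> finishes; pool += (0, 2, 0, 2) = (1, 5, 3, 3)
  W6 needs (1, 2, 1, 2) <= (1, 5, 3, 3) -> finishes; pool += (1, 0, 0, 0) = (2, 5, 3, 3)
  W7 still needs (4, 6, 1, 2) but only (2, 5, 3, 3) is free — short on res4 and res2
  W9 still needs (3, 2, 2, 2) but only (2, 5, 3, 3) is free — short on res4
  W8 still needs (0, 3, 0, 4) but only (2, 5, 3, 3) is free — short on res1
Post-grant, the permanently blocked set is W7, W9 and W8.


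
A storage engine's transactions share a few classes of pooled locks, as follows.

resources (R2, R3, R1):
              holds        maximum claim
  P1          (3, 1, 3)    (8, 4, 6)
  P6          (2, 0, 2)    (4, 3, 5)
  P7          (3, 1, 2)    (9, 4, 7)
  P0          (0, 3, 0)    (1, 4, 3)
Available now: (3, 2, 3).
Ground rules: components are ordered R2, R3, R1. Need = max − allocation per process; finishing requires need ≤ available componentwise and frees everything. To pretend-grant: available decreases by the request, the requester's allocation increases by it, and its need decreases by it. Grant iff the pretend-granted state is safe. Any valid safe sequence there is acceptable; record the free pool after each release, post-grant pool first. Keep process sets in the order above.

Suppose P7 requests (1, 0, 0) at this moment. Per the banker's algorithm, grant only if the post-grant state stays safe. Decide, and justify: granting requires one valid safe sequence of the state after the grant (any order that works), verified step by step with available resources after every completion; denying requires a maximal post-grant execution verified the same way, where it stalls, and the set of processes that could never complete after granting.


DENY: after the grant no complete ordering would exist.
Key observation: even finishing P0, P6 leaves just (4, 5, 5) free — too little R2 for any of the remaining processes.
After a pretend grant, a maximal execution: P0, P6 — then nothing else fits. Verifying each step:
  pool = (2, 2, 3)
  run P0 (needs (1, 1, 3), free (2, 2, 3)); after release of (0, 3, 0) the pool is (2, 5, 3)
  run P6 (needs (2, 3, 3), free (2, 5, 3)); after release of (2, 0, 2) the pool is (4, 5, 5)
  P1 cannot run: need (5, 3, 3) vs free (4, 5, 5) (insufficient R2)
  P7 cannot run: need (5, 3, 5) vs free (4, 5, 5) (insufficient R2)
Post-grant, the permanently blocked set is P1 and P7.


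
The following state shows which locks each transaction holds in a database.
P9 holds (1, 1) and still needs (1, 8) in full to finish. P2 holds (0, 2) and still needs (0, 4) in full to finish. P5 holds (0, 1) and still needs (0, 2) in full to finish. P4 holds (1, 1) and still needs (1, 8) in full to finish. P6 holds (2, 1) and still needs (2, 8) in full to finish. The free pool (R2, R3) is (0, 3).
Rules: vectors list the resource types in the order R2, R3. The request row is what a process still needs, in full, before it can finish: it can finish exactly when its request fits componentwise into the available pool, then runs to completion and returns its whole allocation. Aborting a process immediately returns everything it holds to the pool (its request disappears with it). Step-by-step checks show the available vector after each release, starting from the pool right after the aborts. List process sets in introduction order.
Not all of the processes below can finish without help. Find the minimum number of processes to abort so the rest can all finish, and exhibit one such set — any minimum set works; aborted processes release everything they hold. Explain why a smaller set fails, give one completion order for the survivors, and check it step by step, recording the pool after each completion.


Minimum abort set: P4 and P6.
Key observation: P9 could never have finished before the abort; with (3, 2) returned by P4 and P6, it fits at step 3.
Why nothing smaller works — every single abort fails: P9 alone leaves P4 blocked (short on R3); P2 alone leaves P9 blocked (short on R2 and R3); P5 alone leaves P9 blocked (short on R2 and R3); P4 alone leaves P9 blocked (short on R3); P6 alone leaves P9 blocked (short on R3).
One survivor order: P5, P2, P9. Step-by-step check (post-abort pool first):
  pool = (3, 5)
  run P5 (needs (0, 2), free (3, 5)); after release of (0, 1) the pool is (3, 6)
  run P2 (needs (0, 4), free (3, 6)); after release of (0, 2) the pool is (3, 8)
  run P9 (needs (1, 8), free (3, 8)); after release of (1, 1) the pool is (4, 9)


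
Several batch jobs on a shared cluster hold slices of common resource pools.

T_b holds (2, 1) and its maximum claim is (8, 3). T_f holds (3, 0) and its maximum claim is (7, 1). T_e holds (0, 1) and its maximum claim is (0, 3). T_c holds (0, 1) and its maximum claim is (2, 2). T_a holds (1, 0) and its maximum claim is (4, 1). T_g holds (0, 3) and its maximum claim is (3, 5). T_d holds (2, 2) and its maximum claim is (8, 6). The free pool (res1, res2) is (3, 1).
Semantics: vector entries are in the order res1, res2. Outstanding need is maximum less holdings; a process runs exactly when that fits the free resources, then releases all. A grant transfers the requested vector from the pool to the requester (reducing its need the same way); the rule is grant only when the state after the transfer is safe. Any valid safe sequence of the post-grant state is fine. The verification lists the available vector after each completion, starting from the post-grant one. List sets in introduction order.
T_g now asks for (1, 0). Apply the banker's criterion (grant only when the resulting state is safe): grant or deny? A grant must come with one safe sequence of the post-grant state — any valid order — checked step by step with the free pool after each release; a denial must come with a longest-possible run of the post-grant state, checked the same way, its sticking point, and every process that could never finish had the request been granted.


GRANT — the state after the grant stays safe, e.g. via T_c, T_g, T_e, T_a, T_f, T_b, T_d.
Key observation: (2, 1) free after granting still covers T_c first, and each release covers the next.
Step-by-step check of the post-grant state:
  pool = (2, 1)
  T_c: need (2, 1) fits (2, 1); releases (0, 1), pool now (2, 2)
  T_g: need (2, 2) fits (2, 2); releases (1, 3), pool now (3, 5)
  T_e: need (0, 2) fits (3, 5); releases (0, 1), pool now (3, 6)
  T_a: need (3, 1) fits (3, 6); releases (1, 0), pool now (4, 6)
  T_f: need (4, 1) fits (4, 6); releases (3, 0), pool now (7, 6)
  T_b: need (6, 2) fits (7, 6); releases (2, 1), pool now (9, 7)
  T_d: need (6, 4) fits (9, 7); releases (2, 2), pool now (11, 9)


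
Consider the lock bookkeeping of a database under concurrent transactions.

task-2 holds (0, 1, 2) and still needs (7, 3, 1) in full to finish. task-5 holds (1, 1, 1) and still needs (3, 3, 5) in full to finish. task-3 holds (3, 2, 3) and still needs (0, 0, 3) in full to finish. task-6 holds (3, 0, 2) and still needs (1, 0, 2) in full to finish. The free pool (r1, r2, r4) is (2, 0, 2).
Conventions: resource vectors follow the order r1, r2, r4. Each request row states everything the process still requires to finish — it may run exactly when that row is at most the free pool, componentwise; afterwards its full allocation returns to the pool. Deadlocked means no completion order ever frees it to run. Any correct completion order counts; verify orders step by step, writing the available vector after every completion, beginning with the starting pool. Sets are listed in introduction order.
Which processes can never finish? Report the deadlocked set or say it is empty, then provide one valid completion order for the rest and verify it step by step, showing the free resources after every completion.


Deadlocked: task-2 and task-5.
Key observation: after task-6, task-3 complete, (8, 2, 7) is the best the pool ever gets, yet each leftover process wants more r2.
One completion order for the rest: task-6, task-3. Walking it through:
  pool = (2, 0, 2)
  run task-6 (needs (1, 0, 2), free (2, 0, 2)); after release of (3, 0, 2) the pool is (5, 0, 4)
  run task-3 (needs (0, 0, 3), free (5, 0, 4)); after release of (3, 2, 3) the pool is (8, 2, 7)
The blocked processes can never fit:
  blocked: task-2 wants (7, 3, 1), pool (8, 2, 7) — not enough r2
  blocked: task-5 wants (3, 3, 5), pool (8, 2, 7) — not enough r2


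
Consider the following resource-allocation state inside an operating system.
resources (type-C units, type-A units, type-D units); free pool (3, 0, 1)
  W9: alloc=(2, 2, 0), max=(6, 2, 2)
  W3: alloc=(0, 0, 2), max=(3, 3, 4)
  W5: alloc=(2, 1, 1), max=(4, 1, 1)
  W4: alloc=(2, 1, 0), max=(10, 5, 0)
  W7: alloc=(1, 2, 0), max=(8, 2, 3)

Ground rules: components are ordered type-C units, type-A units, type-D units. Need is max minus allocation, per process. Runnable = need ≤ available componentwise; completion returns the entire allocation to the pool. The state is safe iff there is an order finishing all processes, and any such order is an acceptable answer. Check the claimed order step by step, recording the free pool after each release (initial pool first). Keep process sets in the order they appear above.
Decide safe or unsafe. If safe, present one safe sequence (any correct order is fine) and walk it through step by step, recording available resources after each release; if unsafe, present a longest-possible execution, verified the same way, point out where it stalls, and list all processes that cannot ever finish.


SAFE. One safe sequence: W5, W9, W3, W7, W4.
Key observation: at W9 the run first touches a limit — (4, 0, 2) against (5, 1, 2), exact on a resource it actually requests.
Step-by-step check:
  pool = (3, 0, 1)
  W5 needs (2, 0, 0) <= (3, 0, 1) -> finishes; pool += (2, 1, 1) = (5, 1, 2)
  W9 needs (4, 0, 2) <= (5, 1, 2) -> finishes; pool += (2, 2, 0) = (7, 3, 2)
  W3 needs (3, 3, 2) <= (7, 3, 2) -> finishes; pool += (0, 0, 2) = (7, 3, 4)
  W7 needs (7, 0, 3) <= (7, 3, 4) -> finishes; pool += (1, 2, 0) = (8, 5, 4)
  W4 needs (8, 4, 0) <= (8, 5, 4) -> finishes; pool += (2, 1, 0) = (10, 6, 4)


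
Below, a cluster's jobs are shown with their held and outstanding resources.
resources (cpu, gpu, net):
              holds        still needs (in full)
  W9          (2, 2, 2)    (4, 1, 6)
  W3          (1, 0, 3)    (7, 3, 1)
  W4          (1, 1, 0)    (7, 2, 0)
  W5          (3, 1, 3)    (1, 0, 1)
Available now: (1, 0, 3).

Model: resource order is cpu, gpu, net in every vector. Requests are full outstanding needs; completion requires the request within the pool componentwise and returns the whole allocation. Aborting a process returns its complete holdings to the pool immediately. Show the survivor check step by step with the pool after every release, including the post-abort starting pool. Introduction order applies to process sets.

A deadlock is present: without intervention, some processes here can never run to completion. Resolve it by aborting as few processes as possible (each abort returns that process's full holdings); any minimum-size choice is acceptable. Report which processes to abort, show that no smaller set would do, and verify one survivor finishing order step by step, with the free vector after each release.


Abort W3.
Key observation: no ordering could ever have run W4 before the abort of W3; with (1, 0, 3) back in the pool it fits at step 3.
Minimality: the empty abort set fails — the state is deadlocked as it stands.
One survivor order: W5, W9, W4. Step-by-step check (post-abort pool first):
  pool = (2, 0, 6)
  W5 needs (1, 0, 1) <= (2, 0, 6) -> finishes; pool += (3, 1, 3) = (5, 1, 9)
  W9 needs (4, 1, 6) <= (5, 1, 9) -> finishes; pool += (2, 2, 2) = (7, 3, 11)
  W4 needs (7, 2, 0) <= (7, 3, 11) -> finishes; pool += (1, 1, 0) = (8, 4, 11)


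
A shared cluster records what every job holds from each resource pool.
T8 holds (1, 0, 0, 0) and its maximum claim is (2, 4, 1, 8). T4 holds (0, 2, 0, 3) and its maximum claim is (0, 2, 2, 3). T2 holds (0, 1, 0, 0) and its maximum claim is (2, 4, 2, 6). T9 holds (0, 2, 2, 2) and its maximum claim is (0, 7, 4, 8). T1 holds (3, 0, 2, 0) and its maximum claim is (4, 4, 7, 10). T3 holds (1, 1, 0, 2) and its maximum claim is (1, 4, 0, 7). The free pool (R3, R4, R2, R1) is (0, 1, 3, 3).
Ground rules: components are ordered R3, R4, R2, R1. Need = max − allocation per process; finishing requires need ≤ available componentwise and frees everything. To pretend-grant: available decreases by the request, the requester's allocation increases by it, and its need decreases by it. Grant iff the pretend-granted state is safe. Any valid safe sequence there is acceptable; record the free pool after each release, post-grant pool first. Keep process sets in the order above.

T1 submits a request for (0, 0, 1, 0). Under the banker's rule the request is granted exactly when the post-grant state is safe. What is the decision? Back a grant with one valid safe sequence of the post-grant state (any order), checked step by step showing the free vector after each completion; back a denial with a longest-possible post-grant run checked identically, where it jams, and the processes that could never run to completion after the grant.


GRANT — the state after the grant stays safe, e.g. via T4, T3, T8, T2, T9, T1.
Key observation: after the grant the pool drops to (0, 1, 2, 3), which still lets T4 finish first and unwind the rest.
Step-by-step check of the post-grant state:
  pool = (0, 1, 2, 3)
  T4 needs (0, 0, 2, 0) <= (0, 1, 2, 3) -> finishes; pool += (0, 2, 0, 3) = (0, 3, 2, 6)
  T3 needs (0, 3, 0, 5) <= (0, 3, 2, 6) -> finishes; pool += (1, 1, 0, 2) = (1, 4, 2, 8)
  T8 needs (1, 4, 1, 8) <= (1, 4, 2, 8) -> finishes; pool += (1, 0, 0, 0) = (2, 4, 2, 8)
  T2 needs (2, 3, 2, 6) <= (2, 4, 2, 8) -> finishes; pool += (0, 1, 0, 0) = (2, 5, 2, 8)
  T9 needs (0, 5, 2, 6) <= (2, 5, 2, 8) -> finishes; pool += (0, 2, 2, 2) = (2, 7, 4, 10)
  T1 needs (1, 4, 4, 10) <= (2, 7, 4, 10) -> finishes; pool += (3, 0, 3, 0) = (5, 7, 7, 10)


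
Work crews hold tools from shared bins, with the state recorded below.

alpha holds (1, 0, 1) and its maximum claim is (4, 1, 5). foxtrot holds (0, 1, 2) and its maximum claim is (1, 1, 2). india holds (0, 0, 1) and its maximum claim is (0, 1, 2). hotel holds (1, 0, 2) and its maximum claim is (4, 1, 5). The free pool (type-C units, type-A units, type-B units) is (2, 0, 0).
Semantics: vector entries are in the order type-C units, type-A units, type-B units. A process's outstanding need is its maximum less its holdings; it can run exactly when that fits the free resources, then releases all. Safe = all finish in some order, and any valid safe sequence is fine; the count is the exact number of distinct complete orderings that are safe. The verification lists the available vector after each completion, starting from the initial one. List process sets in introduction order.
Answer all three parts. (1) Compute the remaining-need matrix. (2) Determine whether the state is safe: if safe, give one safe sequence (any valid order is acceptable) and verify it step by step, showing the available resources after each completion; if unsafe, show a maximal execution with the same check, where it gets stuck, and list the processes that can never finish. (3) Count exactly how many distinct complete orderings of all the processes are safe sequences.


(1) Remaining need (order type-C units, type-A units, type-B units):
  alpha: (3, 1, 4)
  foxtrot: (1, 0, 0)
  india: (0, 1, 1)
  hotel: (3, 1, 3)
(2) UNSAFE.
Key observation: once foxtrot, india finish, the pool peaks at (2, 1, 3) — and every remaining process still needs more type-C units than that.
The run foxtrot, india cannot be extended any further. Verifying each step:
  pool = (2, 0, 0)
  run foxtrot (needs (1, 0, 0), free (2, 0, 0)); after release of (0, 1, 2) the pool is (2, 1, 2)
  run india (needs (0, 1, 1), free (2, 1, 2)); after release of (0, 0, 1) the pool is (2, 1, 3)
  alpha cannot run: need (3, 1, 4) vs free (2, 1, 3) (insufficient type-C units and type-B units)
  hotel cannot run: need (3, 1, 3) vs free (2, 1, 3) (insufficient type-C units)
Never able to finish: alpha and hotel.
(3) Precisely 0 of the possible complete orderings are safe sequences.


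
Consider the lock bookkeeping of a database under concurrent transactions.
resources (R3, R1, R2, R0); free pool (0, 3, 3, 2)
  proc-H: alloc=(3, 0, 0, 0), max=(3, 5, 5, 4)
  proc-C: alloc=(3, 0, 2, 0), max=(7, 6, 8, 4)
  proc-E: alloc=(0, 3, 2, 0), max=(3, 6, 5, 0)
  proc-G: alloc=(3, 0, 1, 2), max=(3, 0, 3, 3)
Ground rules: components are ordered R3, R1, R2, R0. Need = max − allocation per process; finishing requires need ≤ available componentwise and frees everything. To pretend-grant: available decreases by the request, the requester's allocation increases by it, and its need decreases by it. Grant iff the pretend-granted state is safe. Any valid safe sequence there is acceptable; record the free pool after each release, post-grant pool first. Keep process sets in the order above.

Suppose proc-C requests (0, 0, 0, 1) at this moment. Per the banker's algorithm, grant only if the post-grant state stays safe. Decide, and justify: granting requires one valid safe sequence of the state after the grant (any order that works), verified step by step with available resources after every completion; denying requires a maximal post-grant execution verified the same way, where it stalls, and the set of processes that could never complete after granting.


DENY. Granting would leave the state unsafe.
Key observation: after proc-G, proc-E the pool peaks at (3, 6, 6, 3), and each blocked process is short somewhere: proc-H on R0; proc-C on R3.
After a pretend grant, a maximal execution: proc-G, proc-E — then nothing else fits. Walking it through:
  pool = (0, 3, 3, 1)
  proc-G: need (0, 0, 2, 1) fits (0, 3, 3, 1); releases (3, 0, 1, 2), pool now (3, 3, 4, 3)
  proc-E: need (3, 3, 3, 0) fits (3, 3, 4, 3); releases (0, 3, 2, 0), pool now (3, 6, 6, 3)
  proc-H cannot run: need (0, 5, 5, 4) vs free (3, 6, 6, 3) (insufficient R0)
  proc-C cannot run: need (4, 6, 6, 3) vs free (3, 6, 6, 3) (insufficient R3)
Post-grant, the permanently blocked set is proc-H and proc-C.


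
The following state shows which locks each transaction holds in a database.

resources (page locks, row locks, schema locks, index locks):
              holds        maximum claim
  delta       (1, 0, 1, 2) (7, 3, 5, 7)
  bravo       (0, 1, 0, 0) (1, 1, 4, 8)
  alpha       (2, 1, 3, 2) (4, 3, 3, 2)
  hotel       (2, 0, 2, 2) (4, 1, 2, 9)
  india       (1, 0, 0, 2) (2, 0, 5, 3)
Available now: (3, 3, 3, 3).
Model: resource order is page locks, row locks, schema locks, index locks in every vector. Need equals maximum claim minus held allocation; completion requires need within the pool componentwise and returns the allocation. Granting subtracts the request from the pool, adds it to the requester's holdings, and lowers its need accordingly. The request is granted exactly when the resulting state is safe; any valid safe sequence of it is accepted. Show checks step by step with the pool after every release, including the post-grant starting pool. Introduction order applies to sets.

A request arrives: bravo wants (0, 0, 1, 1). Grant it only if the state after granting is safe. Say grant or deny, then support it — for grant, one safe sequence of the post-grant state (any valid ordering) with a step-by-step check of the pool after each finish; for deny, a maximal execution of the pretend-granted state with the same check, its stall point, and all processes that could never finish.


GRANT. The post-grant state is safe; one safe sequence: alpha, india, delta, bravo, hotel.
Key observation: with (3, 3, 2, 2) left after the transfer, alpha can run at once — the state stays safe.
Check on the post-grant state, step by step:
  pool = (3, 3, 2, 2)
  run alpha (needs (2, 2, 0, 0), free (3, 3, 2, 2)); after release of (2, 1, 3, 2) the pool is (5, 4, 5, 4)
  run india (needs (1, 0, 5, 1), free (5, 4, 5, 4)); after release of (1, 0, 0, 2) the pool is (6, 4, 5, 6)
  run delta (needs (6, 3, 4, 5), free (6, 4, 5, 6)); after release of (1, 0, 1, 2) the pool is (7, 4, 6, 8)
  run bravo (needs (1, 0, 3, 7), free (7, 4, 6, 8)); after release of (0, 1, 1, 1) the pool is (7, 5, 7, 9)
  run hotel (needs (2, 1, 0, 7), free (7, 5, 7, 9)); after release of (2, 0, 2, 2) the pool is (9, 5, 9, 11)


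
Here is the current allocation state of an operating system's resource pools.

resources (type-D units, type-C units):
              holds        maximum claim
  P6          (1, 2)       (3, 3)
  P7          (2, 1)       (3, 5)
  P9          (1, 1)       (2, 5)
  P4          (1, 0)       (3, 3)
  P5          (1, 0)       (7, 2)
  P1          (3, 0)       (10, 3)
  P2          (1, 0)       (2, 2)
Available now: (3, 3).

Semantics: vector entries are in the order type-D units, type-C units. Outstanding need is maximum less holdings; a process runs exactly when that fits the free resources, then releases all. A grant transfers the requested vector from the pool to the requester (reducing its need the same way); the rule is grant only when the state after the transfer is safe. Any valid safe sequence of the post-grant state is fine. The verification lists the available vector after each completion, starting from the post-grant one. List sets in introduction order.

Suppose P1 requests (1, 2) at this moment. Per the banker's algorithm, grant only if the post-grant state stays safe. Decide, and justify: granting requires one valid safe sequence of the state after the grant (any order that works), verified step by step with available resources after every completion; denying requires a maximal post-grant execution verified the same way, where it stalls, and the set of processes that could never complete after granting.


DENY. Granting would leave the state unsafe.
Key observation: after P6, P2, P4 the pool peaks at (5, 3), and each blocked process is short somewhere: P7 on type-C units; P9 on type-C units; P5 on type-D units; P1 on type-D units.
On the post-grant state, P6, P2, P4 is a maximal run — nothing extends it. Verifying each step:
  pool = (2, 1)
  run P6 (needs (2, 1), free (2, 1)); after release of (1, 2) the pool is (3, 3)
  run P2 (needs (1, 2), free (3, 3)); after release of (1, 0) the pool is (4, 3)
  run P4 (needs (2, 3), free (4, 3)); after release of (1, 0) the pool is (5, 3)
  P7 cannot run: need (1, 4) vs free (5, 3) (insufficient type-C units)
  P9 cannot run: need (1, 4) vs free (5, 3) (insufficient type-C units)
  P5 cannot run: need (6, 2) vs free (5, 3) (insufficient type-D units)
  P1 cannot run: need (6, 1) vs free (5, 3) (insufficient type-D units)
Post-grant, the permanently blocked set is P7, P9, P5 and P1.


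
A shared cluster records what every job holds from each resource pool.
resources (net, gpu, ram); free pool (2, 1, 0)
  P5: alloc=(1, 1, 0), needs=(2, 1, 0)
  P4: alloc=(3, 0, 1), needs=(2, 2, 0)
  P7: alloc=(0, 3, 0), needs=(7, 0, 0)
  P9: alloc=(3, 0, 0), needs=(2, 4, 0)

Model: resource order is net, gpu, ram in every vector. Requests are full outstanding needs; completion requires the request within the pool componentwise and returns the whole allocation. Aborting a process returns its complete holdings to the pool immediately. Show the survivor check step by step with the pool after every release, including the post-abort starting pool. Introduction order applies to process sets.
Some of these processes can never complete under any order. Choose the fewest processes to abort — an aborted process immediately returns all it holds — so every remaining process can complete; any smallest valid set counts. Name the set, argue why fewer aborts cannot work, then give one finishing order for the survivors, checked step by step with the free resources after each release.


Minimum abort set: P7.
Key observation: P9 could never have finished before the abort; with (0, 3, 0) returned by P7, it fits at step 3.
Minimality: the empty abort set fails — the state is deadlocked as it stands.
One survivor order: P4, P5, P9. Step-by-step check (post-abort pool first):
  pool = (2, 4, 0)
  P4 needs (2, 2, 0) <= (2, 4, 0) -> finishes; pool += (3, 0, 1) = (5, 4, 1)
  P5 needs (2, 1, 0) <= (5, 4, 1) -> finishes; pool += (1, 1, 0) = (6, 5, 1)
  P9 needs (2, 4, 0) <= (6, 5, 1) -> finishes; pool += (3, 0, 0) = (9, 5, 1)


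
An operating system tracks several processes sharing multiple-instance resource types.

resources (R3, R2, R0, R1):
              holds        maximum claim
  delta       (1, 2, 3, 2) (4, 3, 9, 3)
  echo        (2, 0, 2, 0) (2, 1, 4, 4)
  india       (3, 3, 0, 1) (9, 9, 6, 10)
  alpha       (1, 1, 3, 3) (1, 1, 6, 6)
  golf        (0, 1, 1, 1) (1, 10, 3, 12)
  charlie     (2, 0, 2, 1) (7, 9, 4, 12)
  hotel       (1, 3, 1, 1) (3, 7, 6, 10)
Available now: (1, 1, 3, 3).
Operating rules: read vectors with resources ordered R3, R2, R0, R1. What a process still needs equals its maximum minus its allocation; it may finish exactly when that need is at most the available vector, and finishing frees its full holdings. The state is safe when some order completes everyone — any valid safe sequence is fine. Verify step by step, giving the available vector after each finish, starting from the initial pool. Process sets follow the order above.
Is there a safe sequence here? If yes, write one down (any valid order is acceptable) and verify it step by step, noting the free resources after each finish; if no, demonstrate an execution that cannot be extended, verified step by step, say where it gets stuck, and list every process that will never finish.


The state is UNSAFE.
Key observation: the pool after alpha, echo, delta is (5, 4, 11, 8); every surviving request exceeds it in R1, so progress ends there.
The run alpha, echo, delta cannot be extended any further. Walking it through:
  pool = (1, 1, 3, 3)
  alpha: need (0, 0, 3, 3) fits (1, 1, 3, 3); releases (1, 1, 3, 3), pool now (2, 2, 6, 6)
  echo: need (0, 1, 2, 4) fits (2, 2, 6, 6); releases (2, 0, 2, 0), pool now (4, 2, 8, 6)
  delta: need (3, 1, 6, 1) fits (4, 2, 8, 6); releases (1, 2, 3, 2), pool now (5, 4, 11, 8)
  blocked: india wants (6, 6, 6, 9), pool (5, 4, 11, 8) — not enough R3, R2 and R1
  blocked: golf wants (1, 9, 2, 11), pool (5, 4, 11, 8) — not enough R2 and R1
  blocked: charlie wants (5, 9, 2, 11), pool (5, 4, 11, 8) — not enough R2 and R1
  blocked: hotel wants (2, 4, 5, 9), pool (5, 4, 11, 8) — not enough R1
Processes that can never finish: india, golf, charlie and hotel.


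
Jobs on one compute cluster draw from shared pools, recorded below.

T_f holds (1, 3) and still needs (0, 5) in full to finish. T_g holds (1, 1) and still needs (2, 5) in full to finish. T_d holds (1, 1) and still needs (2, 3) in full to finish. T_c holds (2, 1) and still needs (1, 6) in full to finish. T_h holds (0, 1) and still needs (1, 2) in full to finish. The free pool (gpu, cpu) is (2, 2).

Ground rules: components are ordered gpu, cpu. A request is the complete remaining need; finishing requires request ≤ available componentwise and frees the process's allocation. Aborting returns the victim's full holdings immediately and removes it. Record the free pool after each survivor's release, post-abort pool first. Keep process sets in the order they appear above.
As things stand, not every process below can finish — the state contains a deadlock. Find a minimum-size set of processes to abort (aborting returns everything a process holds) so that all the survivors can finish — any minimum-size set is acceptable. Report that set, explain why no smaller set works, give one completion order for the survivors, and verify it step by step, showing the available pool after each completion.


Minimum abort set: T_f.
Key observation: no ordering could ever have run T_g before the abort of T_f; with (1, 3) back in the pool it fits at step 2.
No smaller set exists: with zero aborts the deadlock remains.
One survivor order: T_h, T_g, T_c, T_d. Step-by-step check (post-abort pool first):
  pool = (3, 5)
  T_h needs (1, 2) <= (3, 5) -> finishes; pool += (0, 1) = (3, 6)
  T_g needs (2, 5) <= (3, 6) -> finishes; pool += (1, 1) = (4, 7)
  T_c needs (1, 6) <= (4, 7) -> finishes; pool += (2, 1) = (6, 8)
  T_d needs (2, 3) <= (6, 8) -> finishes; pool += (1, 1) = (7, 9)


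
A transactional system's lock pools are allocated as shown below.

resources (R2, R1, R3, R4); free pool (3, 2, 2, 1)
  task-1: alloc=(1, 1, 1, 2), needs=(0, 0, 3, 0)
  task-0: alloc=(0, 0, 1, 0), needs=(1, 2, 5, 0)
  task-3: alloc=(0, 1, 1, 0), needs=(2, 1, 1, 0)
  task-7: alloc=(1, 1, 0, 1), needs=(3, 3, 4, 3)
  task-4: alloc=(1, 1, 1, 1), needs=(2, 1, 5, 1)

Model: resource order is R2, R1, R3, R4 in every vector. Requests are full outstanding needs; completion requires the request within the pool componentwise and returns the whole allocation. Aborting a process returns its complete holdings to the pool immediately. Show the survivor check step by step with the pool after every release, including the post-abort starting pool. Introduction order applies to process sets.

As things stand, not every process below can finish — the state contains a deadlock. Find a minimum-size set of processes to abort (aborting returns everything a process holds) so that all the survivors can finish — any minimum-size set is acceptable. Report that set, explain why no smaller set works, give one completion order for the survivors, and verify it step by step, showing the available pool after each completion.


Abort task-4.
Key observation: before aborting task-4, task-0 was permanently blocked — no order could ever run it; afterwards it completes at step 4.
Minimality: the empty abort set fails — the state is deadlocked as it stands.
The survivors complete as task-1, task-3, task-7, task-0. Walking it through (starting from the post-abort pool):
  pool = (4, 3, 3, 2)
  task-1: need (0, 0, 3, 0) fits (4, 3, 3, 2); releases (1, 1, 1, 2), pool now (5, 4, 4, 4)
  task-3: need (2, 1, 1, 0) fits (5, 4, 4, 4); releases (0, 1, 1, 0), pool now (5, 5, 5, 4)
  task-7: need (3, 3, 4, 3) fits (5, 5, 5, 4); releases (1, 1, 0, 1), pool now (6, 6, 5, 5)
  task-0: need (1, 2, 5, 0) fits (6, 6, 5, 5); releases (0, 0, 1, 0), pool now (6, 6, 6, 5)


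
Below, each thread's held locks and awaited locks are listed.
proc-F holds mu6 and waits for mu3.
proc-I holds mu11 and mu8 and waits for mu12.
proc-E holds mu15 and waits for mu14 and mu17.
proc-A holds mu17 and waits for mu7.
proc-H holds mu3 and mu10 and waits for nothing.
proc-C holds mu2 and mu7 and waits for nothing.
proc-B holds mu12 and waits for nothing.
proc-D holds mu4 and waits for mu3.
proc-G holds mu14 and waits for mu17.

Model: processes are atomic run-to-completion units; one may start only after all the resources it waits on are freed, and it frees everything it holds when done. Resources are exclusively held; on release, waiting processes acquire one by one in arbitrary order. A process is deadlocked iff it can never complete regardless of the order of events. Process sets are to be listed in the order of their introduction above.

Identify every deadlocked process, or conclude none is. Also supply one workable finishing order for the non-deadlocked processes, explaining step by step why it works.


Nothing here is deadlocked.
Key observation: there is no circular wait here — follow any chain and it reaches a process that is free to run now.
A valid finishing order for the others: proc-H, proc-C, proc-F, proc-A, proc-G, proc-B, proc-I, proc-E, proc-D.
Step-by-step check:
  run proc-H (it waits on nothing); releases mu3 and mu10
  run proc-C (it waits on nothing); releases mu2 and mu7
  proc-F waits on mu3 — all released -> runs and releases mu6
  proc-A waits on mu7 — all released -> runs and releases mu17
  proc-G waits on mu17 — all released -> runs and releases mu14
  run proc-B (it waits on nothing); releases mu12
  proc-I waits on mu12 — all released -> runs and releases mu11 and mu8
  proc-E waits on mu14 and mu17 — all released -> runs and releases mu15
  proc-D waits on mu3 — all released -> runs and releases mu4


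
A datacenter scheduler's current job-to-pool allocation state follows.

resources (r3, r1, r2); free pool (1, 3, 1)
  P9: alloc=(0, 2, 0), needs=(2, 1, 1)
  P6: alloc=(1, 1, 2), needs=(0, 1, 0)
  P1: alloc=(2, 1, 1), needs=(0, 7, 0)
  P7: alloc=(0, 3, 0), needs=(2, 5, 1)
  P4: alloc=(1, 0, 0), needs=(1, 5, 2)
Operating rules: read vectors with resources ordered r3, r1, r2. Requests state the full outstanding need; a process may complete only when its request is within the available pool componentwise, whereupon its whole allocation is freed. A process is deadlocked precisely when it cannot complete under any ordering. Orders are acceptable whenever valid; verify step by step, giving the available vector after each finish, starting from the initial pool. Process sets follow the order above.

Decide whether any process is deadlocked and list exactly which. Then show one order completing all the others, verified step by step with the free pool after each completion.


The deadlocked set is empty.
Key observation: starting with P6, each completion frees enough for the next — no one is permanently blocked.
A valid finishing order for the others: P6, P9, P7, P4, P1. Check, step by step:
  pool = (1, 3, 1)
  P6: need (0, 1, 0) fits (1, 3, 1); releases (1, 1, 2), pool now (2, 4, 3)
  P9: need (2, 1, 1) fits (2, 4, 3); releases (0, 2, 0), pool now (2, 6, 3)
  P7: need (2, 5, 1) fits (2, 6, 3); releases (0, 3, 0), pool now (2, 9, 3)
  P4: need (1, 5, 2) fits (2, 9, 3); releases (1, 0, 0), pool now (3, 9, 3)
  P1: need (0, 7, 0) fits (3, 9, 3); releases (2, 1, 1), pool now (5, 10, 4)


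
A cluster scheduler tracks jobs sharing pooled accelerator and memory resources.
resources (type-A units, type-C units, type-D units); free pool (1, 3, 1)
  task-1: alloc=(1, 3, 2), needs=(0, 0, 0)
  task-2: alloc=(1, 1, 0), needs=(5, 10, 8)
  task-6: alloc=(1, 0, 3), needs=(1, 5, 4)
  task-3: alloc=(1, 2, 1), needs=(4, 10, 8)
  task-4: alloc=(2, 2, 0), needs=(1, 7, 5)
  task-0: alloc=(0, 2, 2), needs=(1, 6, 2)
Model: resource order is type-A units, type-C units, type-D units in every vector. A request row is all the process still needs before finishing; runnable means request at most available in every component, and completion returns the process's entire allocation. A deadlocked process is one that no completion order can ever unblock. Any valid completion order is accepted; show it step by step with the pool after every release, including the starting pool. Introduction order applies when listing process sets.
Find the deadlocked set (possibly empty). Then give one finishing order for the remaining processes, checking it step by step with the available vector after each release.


Nothing here is deadlocked.
Key observation: beginning at task-1, releases accumulate fast enough that every process eventually fits.
A valid finishing order for the others: task-1, task-0, task-6, task-4, task-3, task-2. Step-by-step check:
  pool = (1, 3, 1)
  task-1 needs (0, 0, 0) <= (1, 3, 1) -> finishes; pool += (1, 3, 2) = (2, 6, 3)
  task-0 needs (1, 6, 2) <= (2, 6, 3) -> finishes; pool += (0, 2, 2) = (2, 8, 5)
  task-6 needs (1, 5, 4) <= (2, 8, 5) -> finishes; pool += (1, 0, 3) = (3, 8, 8)
  task-4 needs (1, 7, 5) <= (3, 8, 8) -> finishes; pool += (2, 2, 0) = (5, 10, 8)
  task-3 needs (4, 10, 8) <= (5, 10, 8) -> finishes; pool += (1, 2, 1) = (6, 12, 9)
  task-2 needs (5, 10, 8) <= (6, 12, 9) -> finishes; pool += (1, 1, 0) = (7, 13, 9)
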